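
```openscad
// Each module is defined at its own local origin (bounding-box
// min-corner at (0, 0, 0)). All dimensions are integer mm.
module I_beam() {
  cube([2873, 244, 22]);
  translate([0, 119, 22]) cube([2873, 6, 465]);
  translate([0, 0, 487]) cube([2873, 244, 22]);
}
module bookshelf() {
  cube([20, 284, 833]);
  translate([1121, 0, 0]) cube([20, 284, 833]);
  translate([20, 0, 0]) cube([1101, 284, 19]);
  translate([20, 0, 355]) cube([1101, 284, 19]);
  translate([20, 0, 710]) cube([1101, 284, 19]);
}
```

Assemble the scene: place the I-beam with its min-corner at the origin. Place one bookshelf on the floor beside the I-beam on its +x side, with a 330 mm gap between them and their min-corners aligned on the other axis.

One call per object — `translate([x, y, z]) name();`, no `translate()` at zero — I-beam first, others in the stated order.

I_beam();
translate([3203, 0, 0]) bookshelf();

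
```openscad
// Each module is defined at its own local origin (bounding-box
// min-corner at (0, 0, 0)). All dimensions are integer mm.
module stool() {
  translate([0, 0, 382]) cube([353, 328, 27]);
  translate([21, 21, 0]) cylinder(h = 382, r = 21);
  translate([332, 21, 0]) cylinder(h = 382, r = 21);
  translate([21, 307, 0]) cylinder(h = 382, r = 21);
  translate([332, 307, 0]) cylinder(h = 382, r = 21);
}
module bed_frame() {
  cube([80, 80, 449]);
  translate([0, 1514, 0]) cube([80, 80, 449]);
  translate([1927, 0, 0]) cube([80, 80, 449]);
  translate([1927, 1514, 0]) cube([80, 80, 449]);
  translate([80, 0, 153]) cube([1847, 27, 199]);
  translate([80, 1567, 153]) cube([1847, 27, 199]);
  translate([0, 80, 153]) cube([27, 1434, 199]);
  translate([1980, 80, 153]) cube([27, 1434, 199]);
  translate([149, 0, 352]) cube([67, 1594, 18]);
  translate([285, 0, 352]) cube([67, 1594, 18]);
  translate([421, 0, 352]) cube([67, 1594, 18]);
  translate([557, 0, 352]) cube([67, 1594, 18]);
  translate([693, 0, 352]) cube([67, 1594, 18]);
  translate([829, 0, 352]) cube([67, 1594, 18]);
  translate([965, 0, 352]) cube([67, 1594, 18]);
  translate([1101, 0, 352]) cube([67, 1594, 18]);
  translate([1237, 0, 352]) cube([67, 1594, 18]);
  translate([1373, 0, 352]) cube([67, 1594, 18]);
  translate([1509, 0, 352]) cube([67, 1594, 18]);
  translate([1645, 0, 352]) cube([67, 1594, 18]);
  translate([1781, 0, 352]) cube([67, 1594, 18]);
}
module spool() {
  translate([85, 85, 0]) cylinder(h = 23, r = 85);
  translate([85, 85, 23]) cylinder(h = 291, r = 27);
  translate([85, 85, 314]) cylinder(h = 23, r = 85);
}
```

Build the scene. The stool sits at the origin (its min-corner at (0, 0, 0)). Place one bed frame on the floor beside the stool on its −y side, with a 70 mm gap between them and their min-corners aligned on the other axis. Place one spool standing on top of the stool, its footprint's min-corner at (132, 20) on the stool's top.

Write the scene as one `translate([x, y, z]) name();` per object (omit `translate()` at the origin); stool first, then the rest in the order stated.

stool();
translate([0, -1664, 0]) bed_frame();
translate([132, 20, 409]) spool();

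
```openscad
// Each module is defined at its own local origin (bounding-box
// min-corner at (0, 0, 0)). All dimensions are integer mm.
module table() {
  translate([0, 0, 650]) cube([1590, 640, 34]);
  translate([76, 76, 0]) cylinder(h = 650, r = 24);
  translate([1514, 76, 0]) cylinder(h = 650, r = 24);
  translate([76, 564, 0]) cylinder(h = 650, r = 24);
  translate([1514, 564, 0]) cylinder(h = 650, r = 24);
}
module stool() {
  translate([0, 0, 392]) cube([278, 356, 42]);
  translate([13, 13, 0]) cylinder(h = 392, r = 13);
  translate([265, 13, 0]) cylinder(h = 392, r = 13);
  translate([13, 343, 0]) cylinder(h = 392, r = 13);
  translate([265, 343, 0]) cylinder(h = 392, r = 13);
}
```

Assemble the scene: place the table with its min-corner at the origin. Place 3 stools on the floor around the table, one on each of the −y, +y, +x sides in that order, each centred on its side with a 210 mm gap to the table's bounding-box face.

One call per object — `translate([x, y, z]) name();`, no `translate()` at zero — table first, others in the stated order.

table();
translate([656, -566, 0]) stool();
translate([656, 850, 0]) stool();
translate([1800, 142, 0]) stool();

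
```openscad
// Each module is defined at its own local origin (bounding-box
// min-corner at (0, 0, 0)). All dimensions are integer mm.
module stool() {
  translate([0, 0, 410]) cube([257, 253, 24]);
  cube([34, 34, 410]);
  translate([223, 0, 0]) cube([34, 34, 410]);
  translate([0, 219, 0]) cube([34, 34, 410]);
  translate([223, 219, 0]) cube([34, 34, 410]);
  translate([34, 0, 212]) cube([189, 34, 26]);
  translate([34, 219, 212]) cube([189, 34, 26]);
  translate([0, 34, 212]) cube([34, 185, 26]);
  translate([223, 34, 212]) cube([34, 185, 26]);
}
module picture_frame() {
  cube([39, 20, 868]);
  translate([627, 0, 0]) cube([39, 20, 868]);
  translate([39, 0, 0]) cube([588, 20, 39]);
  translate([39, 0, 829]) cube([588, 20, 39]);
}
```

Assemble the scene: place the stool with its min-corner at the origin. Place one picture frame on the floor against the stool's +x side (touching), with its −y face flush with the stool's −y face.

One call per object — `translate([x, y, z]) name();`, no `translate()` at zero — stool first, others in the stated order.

stool();
translate([257, 0, 0]) picture_frame();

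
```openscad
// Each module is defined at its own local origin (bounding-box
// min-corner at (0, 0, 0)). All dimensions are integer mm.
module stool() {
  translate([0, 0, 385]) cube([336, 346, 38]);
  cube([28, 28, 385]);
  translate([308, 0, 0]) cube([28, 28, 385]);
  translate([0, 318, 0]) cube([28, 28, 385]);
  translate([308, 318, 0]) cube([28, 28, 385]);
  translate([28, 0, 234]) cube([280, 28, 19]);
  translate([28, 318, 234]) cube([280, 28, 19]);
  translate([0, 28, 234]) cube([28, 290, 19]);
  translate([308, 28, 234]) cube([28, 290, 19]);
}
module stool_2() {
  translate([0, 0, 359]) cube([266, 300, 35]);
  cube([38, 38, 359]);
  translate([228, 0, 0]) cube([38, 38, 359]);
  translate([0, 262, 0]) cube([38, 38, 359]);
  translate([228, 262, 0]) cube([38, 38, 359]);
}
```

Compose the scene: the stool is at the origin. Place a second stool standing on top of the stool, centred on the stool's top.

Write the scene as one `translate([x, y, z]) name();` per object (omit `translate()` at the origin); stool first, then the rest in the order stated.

stool();
translate([35, 23, 423]) stool_2();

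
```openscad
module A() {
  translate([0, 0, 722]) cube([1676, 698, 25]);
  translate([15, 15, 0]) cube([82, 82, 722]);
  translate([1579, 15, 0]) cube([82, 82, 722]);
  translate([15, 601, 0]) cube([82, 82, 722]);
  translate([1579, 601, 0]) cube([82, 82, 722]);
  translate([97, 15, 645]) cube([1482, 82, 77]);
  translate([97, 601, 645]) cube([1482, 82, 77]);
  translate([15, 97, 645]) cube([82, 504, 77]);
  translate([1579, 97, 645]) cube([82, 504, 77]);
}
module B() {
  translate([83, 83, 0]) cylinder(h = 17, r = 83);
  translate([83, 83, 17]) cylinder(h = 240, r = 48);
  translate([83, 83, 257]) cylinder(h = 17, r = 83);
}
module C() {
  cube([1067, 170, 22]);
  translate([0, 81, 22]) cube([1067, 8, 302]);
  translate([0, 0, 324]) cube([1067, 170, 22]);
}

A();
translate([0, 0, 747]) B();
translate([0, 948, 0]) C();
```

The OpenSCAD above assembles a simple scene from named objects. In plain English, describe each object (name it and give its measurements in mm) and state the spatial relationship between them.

A is a table with a 1676×698 mm rectangular top, 25 mm thick, top surface at z = 747 mm, supported by four 82×82 mm square legs, each inset 15 mm from the nearest pair of top edges, running from the floor. Four apron rails, 82 mm thick and 77 mm tall, run between adjacent legs with their top edges flush with the underside of the top and their outer faces flush with the legs' outer faces.

B is a spool: two coaxial disc flanges of radius 83 mm and thickness 17 mm, joined by a core cylinder of radius 48 mm and height 240 mm. The lower flange rests on z = 0 and the three cylinders share a vertical axis.

C is an I-beam lying along x, 1067 mm long. Overall section height 346 mm. Two flanges 170 mm wide (y) and 22 mm thick, one on the floor and one at the top; a web 8 mm thick runs between them, centred on the flange width.

The spool is on top of the table. The I-beam is on the floor beside the table on its +y side.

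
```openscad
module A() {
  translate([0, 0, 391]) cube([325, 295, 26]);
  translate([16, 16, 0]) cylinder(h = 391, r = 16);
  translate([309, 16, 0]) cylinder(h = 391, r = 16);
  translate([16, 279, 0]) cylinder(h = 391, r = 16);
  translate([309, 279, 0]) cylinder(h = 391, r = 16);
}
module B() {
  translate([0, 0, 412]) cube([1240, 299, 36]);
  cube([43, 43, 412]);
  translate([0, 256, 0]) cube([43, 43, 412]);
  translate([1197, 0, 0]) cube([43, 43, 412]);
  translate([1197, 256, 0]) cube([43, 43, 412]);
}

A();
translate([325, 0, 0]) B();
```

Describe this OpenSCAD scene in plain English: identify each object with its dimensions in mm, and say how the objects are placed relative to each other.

A is a four-legged stool. The seat is a 325×295×26 mm slab whose top surface is at z = 417 mm; four round legs, each 32 mm in diameter, run from the floor (z = 0) to the underside of the seat, each leg's axis is inset half a diameter from the nearest pair of seat edges (so the leg's bounding box is flush with the corner).

B is a bench: a 1240×299 mm seat slab, 36 mm thick, top at z = 448 mm, on four 43×43 mm square legs flush with the seat corners and standing on z = 0.

The bench is against the stool's +x side, with their −y faces flush.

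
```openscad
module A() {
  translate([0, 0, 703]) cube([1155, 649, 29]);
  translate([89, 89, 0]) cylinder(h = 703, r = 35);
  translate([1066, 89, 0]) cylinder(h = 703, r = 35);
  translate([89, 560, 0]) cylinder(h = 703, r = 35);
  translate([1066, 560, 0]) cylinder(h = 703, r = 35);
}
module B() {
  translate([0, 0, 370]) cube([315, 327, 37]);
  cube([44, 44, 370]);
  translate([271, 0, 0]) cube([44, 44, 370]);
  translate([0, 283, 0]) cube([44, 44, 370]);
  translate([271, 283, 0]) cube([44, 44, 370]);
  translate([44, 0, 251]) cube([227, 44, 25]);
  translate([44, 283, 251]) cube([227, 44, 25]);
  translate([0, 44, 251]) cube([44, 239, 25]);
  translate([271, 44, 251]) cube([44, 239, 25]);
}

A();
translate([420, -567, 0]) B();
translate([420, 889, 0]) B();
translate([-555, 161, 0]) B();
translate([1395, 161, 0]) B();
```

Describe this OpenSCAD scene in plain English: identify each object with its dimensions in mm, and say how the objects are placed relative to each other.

A is a table with a 1155×649 mm rectangular top, 29 mm thick, top surface at z = 732 mm, supported by four round legs of 70 mm diameter, each leg's bounding box inset 54 mm from the nearest pair of top edges, running from the floor.

B is a simple wooden stool: a rectangular seat 315 mm (x) by 327 mm (y), 37 mm thick, top face at z = 407 mm, on four square legs, each 44×44 mm in cross-section. The legs rest on z = 0, each flush with a corner of the seat. Four stretchers, 44 mm wide and 25 mm tall, connect adjacent legs with their undersides at z = 251 mm, each running between the inner faces of the legs it joins and aligned with the legs' outer faces on the other axis.

Four stools sit around the table at the −y, +y, −x, +x sides.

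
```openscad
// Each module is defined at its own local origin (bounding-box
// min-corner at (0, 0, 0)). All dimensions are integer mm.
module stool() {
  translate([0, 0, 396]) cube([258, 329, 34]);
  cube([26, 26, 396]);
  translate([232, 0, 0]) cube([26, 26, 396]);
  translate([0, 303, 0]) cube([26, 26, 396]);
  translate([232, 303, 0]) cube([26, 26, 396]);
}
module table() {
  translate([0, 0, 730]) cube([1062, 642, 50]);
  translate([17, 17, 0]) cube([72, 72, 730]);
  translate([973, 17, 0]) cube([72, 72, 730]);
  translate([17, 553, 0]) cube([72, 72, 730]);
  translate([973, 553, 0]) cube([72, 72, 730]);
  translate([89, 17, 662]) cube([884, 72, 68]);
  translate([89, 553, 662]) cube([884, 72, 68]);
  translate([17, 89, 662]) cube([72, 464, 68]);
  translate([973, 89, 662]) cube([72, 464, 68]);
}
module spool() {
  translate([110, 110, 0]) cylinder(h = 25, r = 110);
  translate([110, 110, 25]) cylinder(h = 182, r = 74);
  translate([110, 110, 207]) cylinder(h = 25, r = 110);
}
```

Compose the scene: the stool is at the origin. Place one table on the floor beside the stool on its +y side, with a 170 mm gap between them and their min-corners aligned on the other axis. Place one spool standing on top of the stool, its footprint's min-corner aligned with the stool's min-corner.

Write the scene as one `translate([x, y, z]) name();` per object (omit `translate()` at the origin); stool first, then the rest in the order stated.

stool();
translate([0, 499, 0]) table();
translate([0, 0, 430]) spool();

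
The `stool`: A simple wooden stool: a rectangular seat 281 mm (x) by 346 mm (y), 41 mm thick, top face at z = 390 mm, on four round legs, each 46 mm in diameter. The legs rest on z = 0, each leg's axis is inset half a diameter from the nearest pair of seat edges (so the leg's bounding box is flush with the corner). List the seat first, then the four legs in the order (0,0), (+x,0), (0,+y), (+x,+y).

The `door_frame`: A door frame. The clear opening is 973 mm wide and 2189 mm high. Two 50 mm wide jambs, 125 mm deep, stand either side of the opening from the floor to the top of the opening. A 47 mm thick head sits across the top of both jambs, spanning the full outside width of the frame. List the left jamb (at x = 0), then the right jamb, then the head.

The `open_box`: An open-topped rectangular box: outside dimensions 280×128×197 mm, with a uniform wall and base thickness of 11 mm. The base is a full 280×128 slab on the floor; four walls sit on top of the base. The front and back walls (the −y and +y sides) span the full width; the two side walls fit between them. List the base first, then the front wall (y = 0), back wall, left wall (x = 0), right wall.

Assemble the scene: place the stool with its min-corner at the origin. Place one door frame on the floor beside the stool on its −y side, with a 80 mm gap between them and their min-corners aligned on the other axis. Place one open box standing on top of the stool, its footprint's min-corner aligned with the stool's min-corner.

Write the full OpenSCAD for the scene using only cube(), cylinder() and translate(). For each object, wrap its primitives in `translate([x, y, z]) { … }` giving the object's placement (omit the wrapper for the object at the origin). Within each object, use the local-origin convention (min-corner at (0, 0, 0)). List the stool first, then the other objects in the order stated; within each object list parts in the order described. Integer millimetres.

translate([0, 0, 349]) cube([281, 346, 41]);
translate([23, 23, 0]) cylinder(h = 349, r = 23);
translate([258, 23, 0]) cylinder(h = 349, r = 23);
translate([23, 323, 0]) cylinder(h = 349, r = 23);
translate([258, 323, 0]) cylinder(h = 349, r = 23);
translate([0, -205, 0]) {
  cube([50, 125, 2189]);
  translate([1023, 0, 0]) cube([50, 125, 2189]);
  translate([0, 0, 2189]) cube([1073, 125, 47]);
}
translate([0, 0, 390]) {
  cube([280, 128, 11]);
  translate([0, 0, 11]) cube([280, 11, 186]);
  translate([0, 117, 11]) cube([280, 11, 186]);
  translate([0, 11, 11]) cube([11, 106, 186]);
  translate([269, 11, 11]) cube([11, 106, 186]);
}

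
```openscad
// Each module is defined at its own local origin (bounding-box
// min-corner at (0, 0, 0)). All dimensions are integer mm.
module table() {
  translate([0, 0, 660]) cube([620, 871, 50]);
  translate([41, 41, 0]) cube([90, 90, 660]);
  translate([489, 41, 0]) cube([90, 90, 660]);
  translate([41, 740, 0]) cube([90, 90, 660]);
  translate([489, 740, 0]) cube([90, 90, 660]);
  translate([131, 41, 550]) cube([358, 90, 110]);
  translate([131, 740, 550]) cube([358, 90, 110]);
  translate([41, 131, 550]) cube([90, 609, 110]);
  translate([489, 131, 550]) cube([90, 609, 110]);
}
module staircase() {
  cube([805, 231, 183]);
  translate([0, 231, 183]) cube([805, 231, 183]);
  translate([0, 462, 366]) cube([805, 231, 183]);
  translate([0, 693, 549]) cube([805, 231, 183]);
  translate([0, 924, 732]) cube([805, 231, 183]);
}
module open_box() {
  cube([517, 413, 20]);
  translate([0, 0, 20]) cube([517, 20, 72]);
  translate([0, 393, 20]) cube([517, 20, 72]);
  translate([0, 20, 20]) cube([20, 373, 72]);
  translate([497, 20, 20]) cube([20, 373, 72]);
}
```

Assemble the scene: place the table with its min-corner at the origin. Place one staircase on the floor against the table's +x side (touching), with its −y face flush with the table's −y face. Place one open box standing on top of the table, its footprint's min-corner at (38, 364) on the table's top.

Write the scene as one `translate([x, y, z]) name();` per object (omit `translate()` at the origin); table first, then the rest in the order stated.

table();
translate([620, 0, 0]) staircase();
translate([38, 364, 710]) open_box();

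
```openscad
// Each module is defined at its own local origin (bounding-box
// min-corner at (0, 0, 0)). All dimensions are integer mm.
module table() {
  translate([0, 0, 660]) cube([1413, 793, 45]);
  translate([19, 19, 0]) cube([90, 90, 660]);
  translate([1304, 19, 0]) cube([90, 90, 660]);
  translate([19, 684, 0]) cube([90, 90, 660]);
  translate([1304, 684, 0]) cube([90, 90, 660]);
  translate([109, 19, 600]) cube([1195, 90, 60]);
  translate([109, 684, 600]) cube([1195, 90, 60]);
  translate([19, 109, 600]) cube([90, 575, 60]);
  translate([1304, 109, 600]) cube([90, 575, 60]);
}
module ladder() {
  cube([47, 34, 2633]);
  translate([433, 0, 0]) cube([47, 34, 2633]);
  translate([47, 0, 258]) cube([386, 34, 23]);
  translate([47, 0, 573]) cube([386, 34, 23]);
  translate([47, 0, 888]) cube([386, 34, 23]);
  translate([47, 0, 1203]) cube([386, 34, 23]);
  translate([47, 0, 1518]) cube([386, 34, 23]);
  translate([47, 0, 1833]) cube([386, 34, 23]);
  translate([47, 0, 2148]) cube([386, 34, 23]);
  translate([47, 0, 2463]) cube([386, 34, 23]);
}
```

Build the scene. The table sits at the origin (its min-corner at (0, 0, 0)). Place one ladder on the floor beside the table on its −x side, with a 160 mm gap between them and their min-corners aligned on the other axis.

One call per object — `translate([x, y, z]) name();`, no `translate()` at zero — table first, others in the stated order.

table();
translate([-640, 0, 0]) ladder();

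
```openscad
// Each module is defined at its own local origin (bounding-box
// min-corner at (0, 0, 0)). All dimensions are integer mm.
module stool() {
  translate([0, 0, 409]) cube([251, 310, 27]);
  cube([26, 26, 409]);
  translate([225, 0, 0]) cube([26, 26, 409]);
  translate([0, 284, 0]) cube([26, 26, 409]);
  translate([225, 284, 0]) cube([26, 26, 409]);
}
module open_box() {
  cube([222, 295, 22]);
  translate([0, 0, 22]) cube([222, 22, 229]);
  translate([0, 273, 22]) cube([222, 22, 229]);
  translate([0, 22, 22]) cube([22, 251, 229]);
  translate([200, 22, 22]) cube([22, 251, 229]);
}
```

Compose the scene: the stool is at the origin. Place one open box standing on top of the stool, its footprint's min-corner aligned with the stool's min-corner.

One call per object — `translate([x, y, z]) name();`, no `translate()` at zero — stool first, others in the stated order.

stool();
translate([0, 0, 436]) open_box();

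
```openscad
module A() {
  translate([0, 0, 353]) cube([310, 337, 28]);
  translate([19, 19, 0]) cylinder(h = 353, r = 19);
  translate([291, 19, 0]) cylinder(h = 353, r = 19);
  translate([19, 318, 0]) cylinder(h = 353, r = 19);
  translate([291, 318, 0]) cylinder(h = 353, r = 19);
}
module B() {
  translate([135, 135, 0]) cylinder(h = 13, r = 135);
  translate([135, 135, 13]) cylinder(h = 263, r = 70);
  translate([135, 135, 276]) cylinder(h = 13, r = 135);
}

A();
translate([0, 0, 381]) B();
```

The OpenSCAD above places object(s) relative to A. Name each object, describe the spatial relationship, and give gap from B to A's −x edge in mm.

The spool's min-x is at 0; the stool's min-x is 0; gap = 0 mm.

A is a stool. B is a spool. The spool is on top of the stool. The gap from the spool to the stool's −x edge is 0 mm.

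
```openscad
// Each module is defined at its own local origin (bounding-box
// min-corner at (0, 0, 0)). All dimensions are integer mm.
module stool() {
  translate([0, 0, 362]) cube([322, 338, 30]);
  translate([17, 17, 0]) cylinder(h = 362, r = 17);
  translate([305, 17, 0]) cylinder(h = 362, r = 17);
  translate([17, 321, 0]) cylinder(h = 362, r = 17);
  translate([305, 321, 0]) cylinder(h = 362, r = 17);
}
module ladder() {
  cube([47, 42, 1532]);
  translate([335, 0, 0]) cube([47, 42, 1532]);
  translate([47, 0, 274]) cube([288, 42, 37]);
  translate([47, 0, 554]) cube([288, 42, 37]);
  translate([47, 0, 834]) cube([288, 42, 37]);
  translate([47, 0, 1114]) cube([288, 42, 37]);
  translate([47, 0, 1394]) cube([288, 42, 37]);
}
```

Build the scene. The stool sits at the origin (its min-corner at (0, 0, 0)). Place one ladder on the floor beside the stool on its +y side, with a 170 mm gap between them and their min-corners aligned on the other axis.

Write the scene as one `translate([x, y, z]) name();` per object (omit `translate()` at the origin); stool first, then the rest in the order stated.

stool();
translate([0, 508, 0]) ladder();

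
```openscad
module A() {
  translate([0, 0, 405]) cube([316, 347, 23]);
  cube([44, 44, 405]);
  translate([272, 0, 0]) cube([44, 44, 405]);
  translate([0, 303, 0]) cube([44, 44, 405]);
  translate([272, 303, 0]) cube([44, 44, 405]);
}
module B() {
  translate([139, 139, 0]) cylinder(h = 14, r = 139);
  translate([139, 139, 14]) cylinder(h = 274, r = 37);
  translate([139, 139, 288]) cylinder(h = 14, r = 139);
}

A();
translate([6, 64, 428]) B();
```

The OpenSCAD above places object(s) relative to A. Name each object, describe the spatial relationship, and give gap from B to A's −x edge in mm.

A is a stool. B is a spool. The spool is on top of the stool. The gap from the spool to the stool's −x edge is 6 mm.

The spool's min-x is at 6; the stool's min-x is 0; gap = 6 mm.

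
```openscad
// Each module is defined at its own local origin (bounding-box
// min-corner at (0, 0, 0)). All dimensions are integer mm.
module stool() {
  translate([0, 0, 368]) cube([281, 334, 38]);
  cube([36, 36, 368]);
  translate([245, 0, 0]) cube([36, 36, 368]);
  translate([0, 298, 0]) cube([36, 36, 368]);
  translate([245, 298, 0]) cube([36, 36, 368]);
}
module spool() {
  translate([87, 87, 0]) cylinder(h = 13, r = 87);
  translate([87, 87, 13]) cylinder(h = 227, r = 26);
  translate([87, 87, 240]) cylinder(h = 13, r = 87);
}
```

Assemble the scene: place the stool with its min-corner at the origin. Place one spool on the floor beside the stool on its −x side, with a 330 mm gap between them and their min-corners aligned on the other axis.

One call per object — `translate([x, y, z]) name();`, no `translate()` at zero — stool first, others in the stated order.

stool();
translate([-504, 0, 0]) spool();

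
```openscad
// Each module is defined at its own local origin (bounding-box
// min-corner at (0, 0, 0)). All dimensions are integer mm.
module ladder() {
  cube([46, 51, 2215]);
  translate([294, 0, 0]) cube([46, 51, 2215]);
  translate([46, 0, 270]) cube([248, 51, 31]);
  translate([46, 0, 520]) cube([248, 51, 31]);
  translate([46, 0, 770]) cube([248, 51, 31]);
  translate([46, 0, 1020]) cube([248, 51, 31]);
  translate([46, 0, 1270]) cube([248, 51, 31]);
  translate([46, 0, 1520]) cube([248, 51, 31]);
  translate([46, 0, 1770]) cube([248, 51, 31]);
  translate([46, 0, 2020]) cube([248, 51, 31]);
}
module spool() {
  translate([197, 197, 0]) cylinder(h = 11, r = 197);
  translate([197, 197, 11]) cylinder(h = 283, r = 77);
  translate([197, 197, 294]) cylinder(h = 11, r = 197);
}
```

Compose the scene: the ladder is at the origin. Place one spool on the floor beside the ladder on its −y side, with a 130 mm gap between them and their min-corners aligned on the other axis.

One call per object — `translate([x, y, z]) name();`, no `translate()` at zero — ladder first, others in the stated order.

ladder();
translate([0, -524, 0]) spool();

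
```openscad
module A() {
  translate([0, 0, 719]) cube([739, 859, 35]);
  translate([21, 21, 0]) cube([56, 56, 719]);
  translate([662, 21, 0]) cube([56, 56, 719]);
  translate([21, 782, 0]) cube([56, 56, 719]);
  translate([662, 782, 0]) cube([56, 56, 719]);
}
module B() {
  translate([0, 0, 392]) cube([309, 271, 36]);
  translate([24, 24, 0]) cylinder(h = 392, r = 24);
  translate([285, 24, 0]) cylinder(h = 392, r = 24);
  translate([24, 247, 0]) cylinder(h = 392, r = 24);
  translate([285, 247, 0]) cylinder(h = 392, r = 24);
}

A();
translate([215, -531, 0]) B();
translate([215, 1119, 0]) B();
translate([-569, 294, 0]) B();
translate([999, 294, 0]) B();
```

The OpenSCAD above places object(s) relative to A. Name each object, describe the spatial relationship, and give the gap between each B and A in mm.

A is a table. B is a stool. Four stools sit around the table at the −y, +y, −x, +x sides. The gap between each stool and the table is 260 mm.

Each stool's nearest face is 260 mm from the table's bounding box.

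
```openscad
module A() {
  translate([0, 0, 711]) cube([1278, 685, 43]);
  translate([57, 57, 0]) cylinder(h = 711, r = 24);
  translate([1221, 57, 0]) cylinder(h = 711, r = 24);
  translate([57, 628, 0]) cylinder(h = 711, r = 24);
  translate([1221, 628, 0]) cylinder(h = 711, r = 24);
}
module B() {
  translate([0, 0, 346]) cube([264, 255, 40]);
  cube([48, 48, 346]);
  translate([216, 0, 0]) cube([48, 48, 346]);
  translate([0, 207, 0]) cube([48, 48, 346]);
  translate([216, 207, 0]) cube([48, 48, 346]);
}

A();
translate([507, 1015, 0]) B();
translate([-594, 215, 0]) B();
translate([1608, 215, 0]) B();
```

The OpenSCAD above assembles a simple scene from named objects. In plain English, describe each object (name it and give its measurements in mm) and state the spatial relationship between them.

A is a table: top 1278 mm (x) × 685 mm (y), 43 mm thick, upper face at z = 754 mm, on four round legs of 48 mm diameter, each leg's bounding box inset 33 mm from the nearest pair of top edges, running from z = 0 to the bottom of the top.

B is a simple wooden stool: a rectangular seat 264 mm (x) by 255 mm (y), 40 mm thick, top face at z = 386 mm, on four square legs, each 48×48 mm in cross-section. The legs rest on z = 0, each flush with a corner of the seat.

Three stools sit around the table at the +y, −x, +x sides.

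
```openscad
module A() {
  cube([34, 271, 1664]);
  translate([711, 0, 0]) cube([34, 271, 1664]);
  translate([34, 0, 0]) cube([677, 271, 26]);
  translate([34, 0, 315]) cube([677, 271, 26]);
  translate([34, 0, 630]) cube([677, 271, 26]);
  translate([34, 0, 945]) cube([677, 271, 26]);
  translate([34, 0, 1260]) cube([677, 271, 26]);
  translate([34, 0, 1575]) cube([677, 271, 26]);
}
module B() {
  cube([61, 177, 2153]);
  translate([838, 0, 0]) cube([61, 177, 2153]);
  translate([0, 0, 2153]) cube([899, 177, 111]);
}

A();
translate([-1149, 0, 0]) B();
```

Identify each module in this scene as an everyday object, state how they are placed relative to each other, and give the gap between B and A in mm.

A is a bookshelf. B is a door frame. The door frame is on the floor beside the bookshelf on its −x side. The gap between the door frame and the bookshelf is 250 mm.

The door frame's nearest face is 250 mm from the bookshelf's −x face.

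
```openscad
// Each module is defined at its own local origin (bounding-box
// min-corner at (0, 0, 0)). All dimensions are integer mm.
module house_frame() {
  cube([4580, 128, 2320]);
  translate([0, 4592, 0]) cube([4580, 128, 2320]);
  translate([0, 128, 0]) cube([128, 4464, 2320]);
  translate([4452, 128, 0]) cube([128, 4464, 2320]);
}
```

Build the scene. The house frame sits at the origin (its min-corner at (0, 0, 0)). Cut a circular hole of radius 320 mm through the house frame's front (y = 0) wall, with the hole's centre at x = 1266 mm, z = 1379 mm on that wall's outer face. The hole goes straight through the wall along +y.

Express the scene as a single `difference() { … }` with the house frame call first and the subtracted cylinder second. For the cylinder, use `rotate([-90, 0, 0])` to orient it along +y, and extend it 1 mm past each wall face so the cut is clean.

difference() {
  house_frame();
  translate([1266, -1, 1379]) rotate([-90, 0, 0]) cylinder(h = 130, r = 320);
}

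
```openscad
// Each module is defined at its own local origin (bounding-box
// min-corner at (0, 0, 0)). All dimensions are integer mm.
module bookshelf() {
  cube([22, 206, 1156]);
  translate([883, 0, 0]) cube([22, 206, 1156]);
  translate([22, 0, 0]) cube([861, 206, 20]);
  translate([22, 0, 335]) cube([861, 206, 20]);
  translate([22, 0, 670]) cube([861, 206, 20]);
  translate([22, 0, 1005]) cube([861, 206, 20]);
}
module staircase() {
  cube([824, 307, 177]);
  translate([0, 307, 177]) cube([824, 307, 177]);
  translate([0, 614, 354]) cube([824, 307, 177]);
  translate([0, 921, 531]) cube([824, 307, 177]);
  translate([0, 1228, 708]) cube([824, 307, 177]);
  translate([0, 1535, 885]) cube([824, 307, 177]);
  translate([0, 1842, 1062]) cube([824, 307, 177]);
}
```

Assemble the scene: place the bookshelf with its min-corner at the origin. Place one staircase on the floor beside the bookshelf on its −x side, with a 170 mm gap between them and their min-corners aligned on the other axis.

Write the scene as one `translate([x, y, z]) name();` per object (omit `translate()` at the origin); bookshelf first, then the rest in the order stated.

bookshelf();
translate([-994, 0, 0]) staircase();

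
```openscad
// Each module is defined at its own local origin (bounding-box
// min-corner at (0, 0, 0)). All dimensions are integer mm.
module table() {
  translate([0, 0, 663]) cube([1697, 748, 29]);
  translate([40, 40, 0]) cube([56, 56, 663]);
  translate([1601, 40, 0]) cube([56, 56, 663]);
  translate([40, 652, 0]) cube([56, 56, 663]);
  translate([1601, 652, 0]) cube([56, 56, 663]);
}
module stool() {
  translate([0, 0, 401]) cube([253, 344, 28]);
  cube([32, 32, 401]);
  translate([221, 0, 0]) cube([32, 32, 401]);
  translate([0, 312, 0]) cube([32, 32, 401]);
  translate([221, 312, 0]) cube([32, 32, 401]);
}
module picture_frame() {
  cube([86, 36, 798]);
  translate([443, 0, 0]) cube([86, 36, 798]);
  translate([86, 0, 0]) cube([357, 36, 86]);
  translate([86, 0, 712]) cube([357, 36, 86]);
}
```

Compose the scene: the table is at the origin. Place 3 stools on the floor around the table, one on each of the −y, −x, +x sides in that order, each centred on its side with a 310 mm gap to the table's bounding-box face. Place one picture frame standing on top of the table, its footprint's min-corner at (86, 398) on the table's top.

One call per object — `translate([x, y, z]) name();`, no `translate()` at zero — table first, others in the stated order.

table();
translate([722, -654, 0]) stool();
translate([-563, 202, 0]) stool();
translate([2007, 202, 0]) stool();
translate([86, 398, 692]) picture_frame();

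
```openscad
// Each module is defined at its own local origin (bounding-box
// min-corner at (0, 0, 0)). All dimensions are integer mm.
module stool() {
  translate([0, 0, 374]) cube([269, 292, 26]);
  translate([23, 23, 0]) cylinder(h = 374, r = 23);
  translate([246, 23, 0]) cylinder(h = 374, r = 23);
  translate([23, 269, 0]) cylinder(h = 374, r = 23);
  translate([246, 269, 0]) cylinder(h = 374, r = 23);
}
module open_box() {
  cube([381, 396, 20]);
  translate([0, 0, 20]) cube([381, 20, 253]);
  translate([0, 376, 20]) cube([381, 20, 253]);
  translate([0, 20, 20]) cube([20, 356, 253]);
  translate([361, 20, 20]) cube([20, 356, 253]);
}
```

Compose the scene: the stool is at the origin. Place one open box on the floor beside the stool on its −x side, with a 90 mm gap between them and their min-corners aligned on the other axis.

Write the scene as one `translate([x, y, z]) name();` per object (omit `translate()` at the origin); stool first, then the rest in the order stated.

stool();
translate([-471, 0, 0]) open_box();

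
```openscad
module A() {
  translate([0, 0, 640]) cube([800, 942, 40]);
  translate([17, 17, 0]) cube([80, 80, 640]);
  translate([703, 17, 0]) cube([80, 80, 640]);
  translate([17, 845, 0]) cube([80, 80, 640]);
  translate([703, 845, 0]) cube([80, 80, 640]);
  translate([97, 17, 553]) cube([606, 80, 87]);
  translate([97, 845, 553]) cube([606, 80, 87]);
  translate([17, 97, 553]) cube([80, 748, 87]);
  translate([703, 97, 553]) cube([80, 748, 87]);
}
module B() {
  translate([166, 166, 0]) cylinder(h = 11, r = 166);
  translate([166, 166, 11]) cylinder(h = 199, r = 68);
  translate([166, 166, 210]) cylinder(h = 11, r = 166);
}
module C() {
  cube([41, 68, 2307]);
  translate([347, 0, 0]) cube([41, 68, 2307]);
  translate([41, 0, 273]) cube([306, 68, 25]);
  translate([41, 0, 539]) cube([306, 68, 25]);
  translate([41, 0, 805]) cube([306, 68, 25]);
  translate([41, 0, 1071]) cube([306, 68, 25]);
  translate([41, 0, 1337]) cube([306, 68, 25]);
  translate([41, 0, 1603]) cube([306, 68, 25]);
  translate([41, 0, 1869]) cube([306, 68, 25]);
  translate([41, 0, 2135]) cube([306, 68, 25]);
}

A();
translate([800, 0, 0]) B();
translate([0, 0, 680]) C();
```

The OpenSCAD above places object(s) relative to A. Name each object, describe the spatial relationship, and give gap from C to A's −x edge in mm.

A is a table. B is a spool. C is a ladder. The spool is against the table's +x side, with their −y faces flush. The ladder is on top of the table. The gap from the ladder to the table's −x edge is 0 mm.

The ladder's min-x is at 0; the table's min-x is 0; gap = 0 mm.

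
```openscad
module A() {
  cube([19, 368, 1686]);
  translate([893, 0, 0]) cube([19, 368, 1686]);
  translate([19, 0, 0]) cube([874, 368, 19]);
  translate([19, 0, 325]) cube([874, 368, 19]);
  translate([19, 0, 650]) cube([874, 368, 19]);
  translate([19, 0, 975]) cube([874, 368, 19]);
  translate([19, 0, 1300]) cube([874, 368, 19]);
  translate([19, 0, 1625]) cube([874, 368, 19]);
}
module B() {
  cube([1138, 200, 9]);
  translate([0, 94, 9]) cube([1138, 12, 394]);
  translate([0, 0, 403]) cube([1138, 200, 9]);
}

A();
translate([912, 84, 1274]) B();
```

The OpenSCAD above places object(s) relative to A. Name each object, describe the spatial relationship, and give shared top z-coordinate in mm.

A is a bookshelf. B is an I-beam. The I-beam is beside the bookshelf with their tops flush at z = 1686. The shared top z-coordinate is 1686 mm.

Both tops at z = 1686 mm.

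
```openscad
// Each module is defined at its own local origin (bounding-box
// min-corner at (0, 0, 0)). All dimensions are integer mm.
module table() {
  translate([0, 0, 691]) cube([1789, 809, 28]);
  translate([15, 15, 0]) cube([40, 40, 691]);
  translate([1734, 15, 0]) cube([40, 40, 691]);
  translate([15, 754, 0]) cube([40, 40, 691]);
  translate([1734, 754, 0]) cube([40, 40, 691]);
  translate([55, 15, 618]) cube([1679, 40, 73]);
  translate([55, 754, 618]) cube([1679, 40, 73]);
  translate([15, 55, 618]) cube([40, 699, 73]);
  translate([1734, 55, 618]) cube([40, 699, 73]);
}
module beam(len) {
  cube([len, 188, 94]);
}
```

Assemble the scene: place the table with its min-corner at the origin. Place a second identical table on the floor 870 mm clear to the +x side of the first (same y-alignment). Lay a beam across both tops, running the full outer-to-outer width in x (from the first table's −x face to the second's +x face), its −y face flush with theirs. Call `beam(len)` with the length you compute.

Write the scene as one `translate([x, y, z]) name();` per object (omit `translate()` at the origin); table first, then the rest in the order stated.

table();
translate([2659, 0, 0]) table();
translate([0, 0, 719]) beam(4448);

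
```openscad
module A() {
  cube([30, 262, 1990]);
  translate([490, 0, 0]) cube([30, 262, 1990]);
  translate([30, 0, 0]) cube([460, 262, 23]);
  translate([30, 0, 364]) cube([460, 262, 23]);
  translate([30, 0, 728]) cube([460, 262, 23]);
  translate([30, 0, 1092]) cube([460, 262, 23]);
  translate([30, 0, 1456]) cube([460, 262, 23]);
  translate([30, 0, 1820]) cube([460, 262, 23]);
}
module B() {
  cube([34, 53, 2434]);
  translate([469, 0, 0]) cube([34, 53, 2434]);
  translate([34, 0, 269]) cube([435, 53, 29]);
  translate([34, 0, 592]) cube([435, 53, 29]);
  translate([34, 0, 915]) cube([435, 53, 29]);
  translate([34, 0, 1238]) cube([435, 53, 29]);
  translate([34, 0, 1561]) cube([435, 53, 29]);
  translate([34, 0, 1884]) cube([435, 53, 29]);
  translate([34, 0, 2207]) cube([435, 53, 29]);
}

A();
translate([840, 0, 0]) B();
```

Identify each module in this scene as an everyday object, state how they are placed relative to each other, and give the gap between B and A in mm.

The ladder's nearest face is 320 mm from the bookshelf's +x face.

A is a bookshelf. B is a ladder. The ladder is on the floor beside the bookshelf on its +x side. The gap between the ladder and the bookshelf is 320 mm.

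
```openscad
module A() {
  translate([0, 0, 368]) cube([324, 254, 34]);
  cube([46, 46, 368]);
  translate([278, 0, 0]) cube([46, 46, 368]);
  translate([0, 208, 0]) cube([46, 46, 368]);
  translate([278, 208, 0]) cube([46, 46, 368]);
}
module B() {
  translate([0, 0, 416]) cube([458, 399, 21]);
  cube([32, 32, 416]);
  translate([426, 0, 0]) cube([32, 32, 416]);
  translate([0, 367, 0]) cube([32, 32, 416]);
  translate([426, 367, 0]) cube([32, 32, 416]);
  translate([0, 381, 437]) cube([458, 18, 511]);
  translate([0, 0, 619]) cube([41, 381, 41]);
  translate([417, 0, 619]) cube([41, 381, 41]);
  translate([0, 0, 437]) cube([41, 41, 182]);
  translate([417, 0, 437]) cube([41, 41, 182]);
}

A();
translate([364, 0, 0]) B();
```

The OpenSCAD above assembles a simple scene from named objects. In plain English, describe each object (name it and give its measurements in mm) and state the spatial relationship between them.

A is a simple wooden stool: a rectangular seat 324 mm (x) by 254 mm (y), 34 mm thick, top face at z = 402 mm, on four square legs, each 46×46 mm in cross-section. The legs rest on z = 0, each flush with a corner of the seat.

B is a chair: 458×399 mm seat, 21 mm thick, top at z = 437 mm, on four 32 mm square corner legs flush with the seat edges. A 18 mm thick backrest slab spans the full seat width, extending 511 mm above the seat top, its back face flush with the seat's +y edge. Two armrests of 41×41 mm section run along each side from the seat's front edge to the front of the backrest, top faces 223 mm above the seat top and outer faces flush with the seat's x-edges; a 41×41 mm post under the front of each armrest stands on the seat at the front corner.

The chair is on the floor beside the stool on its +x side.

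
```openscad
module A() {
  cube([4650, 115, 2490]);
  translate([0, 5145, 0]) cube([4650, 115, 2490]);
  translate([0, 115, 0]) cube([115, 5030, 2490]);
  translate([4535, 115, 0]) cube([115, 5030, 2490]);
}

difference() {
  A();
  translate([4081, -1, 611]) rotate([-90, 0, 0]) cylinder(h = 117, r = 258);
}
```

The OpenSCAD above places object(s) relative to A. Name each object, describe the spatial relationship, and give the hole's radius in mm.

A is a house frame. The house frame has a circular hole through its front wall. The hole's radius is 258 mm.

The subtracted cylinder has r = 258 mm.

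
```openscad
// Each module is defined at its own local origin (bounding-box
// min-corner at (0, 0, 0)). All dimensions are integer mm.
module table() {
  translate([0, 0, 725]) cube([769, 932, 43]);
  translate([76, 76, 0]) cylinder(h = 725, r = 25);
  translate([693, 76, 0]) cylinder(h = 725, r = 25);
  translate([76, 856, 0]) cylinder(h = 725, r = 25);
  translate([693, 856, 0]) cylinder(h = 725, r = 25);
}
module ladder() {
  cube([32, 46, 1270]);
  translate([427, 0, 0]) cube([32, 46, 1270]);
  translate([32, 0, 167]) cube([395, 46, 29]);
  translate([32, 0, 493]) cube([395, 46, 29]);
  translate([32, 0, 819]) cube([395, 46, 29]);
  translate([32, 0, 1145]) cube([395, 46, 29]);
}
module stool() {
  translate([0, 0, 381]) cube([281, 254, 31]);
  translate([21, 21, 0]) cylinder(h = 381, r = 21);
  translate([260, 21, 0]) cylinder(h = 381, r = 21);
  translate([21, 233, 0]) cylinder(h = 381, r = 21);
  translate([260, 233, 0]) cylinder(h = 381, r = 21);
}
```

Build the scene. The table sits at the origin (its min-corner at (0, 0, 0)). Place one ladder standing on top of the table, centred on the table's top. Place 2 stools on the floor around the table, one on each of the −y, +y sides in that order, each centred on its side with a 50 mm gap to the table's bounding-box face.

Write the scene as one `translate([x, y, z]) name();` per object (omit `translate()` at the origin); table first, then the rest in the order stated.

table();
translate([155, 443, 768]) ladder();
translate([244, -304, 0]) stool();
translate([244, 982, 0]) stool();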